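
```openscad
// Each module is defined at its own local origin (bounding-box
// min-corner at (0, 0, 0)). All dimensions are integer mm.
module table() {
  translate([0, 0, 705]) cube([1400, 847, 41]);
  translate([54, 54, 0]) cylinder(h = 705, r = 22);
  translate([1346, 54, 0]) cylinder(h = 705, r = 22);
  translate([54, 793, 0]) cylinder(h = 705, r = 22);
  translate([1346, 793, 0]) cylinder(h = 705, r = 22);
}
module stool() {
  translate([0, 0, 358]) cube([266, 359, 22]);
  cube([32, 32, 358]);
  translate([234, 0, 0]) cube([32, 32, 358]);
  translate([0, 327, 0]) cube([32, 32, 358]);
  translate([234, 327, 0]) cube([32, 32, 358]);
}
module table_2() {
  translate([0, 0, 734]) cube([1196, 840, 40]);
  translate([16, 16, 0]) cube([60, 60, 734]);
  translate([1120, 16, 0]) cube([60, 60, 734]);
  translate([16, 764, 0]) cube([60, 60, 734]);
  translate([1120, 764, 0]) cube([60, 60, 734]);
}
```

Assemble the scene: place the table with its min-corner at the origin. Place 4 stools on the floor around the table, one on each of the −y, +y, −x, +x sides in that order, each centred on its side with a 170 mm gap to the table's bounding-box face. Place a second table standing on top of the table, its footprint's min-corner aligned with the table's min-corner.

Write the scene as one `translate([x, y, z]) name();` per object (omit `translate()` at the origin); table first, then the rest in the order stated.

table();
translate([567, -529, 0]) stool();
translate([567, 1017, 0]) stool();
translate([-436, 244, 0]) stool();
translate([1570, 244, 0]) stool();
translate([0, 0, 746]) table_2();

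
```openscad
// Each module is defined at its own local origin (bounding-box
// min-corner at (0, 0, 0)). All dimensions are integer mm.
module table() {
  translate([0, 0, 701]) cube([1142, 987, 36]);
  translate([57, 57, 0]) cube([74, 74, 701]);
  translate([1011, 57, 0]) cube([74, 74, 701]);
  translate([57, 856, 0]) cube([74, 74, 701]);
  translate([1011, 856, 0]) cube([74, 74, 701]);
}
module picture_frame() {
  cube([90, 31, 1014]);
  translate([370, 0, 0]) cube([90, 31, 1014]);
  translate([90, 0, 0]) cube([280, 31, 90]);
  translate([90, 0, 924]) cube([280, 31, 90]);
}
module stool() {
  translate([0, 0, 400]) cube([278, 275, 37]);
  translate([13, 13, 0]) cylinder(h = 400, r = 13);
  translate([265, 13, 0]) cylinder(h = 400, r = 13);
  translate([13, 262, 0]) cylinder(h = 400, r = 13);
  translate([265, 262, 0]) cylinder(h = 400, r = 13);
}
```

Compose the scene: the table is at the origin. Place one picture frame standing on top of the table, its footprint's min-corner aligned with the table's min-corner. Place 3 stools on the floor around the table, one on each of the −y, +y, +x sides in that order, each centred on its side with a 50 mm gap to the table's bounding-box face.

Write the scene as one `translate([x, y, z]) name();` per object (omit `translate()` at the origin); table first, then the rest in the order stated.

table();
translate([0, 0, 737]) picture_frame();
translate([432, -325, 0]) stool();
translate([432, 1037, 0]) stool();
translate([1192, 356, 0]) stool();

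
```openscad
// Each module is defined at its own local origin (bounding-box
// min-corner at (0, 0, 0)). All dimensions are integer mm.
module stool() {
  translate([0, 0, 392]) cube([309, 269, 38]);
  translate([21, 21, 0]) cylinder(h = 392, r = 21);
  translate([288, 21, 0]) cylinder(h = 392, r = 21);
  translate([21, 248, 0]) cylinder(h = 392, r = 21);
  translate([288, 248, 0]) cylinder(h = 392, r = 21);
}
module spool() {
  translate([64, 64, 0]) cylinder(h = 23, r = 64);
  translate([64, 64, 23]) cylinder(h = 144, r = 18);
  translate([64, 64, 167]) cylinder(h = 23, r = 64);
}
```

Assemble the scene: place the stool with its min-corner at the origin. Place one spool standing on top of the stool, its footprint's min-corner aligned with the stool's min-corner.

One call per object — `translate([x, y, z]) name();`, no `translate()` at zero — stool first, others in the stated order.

stool();
translate([0, 0, 430]) spool();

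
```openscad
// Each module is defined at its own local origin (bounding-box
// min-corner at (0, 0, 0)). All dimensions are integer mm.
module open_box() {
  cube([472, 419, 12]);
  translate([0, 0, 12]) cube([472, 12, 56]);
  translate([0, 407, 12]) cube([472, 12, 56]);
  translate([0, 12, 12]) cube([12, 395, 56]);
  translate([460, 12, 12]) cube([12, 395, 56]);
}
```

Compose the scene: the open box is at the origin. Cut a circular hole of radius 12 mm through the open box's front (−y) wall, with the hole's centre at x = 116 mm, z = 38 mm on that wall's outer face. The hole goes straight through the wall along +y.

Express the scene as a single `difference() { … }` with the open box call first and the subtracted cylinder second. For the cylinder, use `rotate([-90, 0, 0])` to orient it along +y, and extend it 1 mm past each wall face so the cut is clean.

difference() {
  open_box();
  translate([116, -1, 38]) rotate([-90, 0, 0]) cylinder(h = 14, r = 12);
}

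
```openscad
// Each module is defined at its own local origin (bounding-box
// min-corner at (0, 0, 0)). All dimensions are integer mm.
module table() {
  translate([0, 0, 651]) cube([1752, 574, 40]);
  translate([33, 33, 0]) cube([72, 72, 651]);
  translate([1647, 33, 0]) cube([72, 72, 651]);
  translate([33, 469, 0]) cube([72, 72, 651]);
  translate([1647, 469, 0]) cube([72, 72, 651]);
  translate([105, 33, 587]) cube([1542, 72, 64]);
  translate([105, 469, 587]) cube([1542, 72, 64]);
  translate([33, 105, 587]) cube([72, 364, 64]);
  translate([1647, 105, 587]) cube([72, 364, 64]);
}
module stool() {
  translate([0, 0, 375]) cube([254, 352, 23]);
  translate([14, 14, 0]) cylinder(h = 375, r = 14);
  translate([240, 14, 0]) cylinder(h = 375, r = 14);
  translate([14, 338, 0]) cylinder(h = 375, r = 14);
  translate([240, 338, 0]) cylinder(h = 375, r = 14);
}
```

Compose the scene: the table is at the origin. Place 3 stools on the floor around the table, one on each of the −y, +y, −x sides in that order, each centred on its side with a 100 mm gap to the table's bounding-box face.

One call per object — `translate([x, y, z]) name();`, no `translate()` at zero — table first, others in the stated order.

table();
translate([749, -452, 0]) stool();
translate([749, 674, 0]) stool();
translate([-354, 111, 0]) stool();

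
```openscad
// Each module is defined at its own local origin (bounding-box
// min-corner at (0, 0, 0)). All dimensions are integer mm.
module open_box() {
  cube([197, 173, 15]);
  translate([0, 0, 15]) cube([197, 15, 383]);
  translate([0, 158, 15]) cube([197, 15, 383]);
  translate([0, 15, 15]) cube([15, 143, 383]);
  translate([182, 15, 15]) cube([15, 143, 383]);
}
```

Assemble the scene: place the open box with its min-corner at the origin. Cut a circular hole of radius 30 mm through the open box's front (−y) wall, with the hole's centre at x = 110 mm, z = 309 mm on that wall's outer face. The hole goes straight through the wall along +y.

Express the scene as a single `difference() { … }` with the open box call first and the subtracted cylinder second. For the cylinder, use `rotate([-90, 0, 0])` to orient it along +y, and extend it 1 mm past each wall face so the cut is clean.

difference() {
  open_box();
  translate([110, -1, 309]) rotate([-90, 0, 0]) cylinder(h = 17, r = 30);
}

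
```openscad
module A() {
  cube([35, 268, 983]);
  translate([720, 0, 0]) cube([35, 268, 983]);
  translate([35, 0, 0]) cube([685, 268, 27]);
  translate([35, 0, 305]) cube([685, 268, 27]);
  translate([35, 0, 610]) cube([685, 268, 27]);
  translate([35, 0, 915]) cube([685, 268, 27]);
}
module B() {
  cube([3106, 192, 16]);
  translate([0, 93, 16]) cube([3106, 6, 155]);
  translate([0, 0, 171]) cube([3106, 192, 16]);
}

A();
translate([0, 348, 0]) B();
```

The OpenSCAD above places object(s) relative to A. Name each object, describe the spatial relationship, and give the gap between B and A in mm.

The I-beam's nearest face is 80 mm from the bookshelf's +y face.

A is a bookshelf. B is an I-beam. The I-beam is on the floor beside the bookshelf on its +y side. The gap between the I-beam and the bookshelf is 80 mm.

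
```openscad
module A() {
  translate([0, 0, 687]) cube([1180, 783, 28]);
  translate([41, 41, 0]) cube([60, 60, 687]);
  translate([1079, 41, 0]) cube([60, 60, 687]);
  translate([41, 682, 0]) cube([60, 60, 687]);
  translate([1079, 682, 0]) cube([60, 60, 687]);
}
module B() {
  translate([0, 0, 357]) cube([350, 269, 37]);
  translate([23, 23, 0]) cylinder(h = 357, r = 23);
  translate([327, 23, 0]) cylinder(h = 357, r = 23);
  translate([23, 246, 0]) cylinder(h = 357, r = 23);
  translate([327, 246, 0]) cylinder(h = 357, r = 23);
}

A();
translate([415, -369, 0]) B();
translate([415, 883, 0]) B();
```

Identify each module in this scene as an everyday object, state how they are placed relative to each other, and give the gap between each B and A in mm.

A is a table. B is a stool. Two stools sit around the table at the −y, +y sides. The gap between each stool and the table is 100 mm.

Each stool's nearest face is 100 mm from the table's bounding box.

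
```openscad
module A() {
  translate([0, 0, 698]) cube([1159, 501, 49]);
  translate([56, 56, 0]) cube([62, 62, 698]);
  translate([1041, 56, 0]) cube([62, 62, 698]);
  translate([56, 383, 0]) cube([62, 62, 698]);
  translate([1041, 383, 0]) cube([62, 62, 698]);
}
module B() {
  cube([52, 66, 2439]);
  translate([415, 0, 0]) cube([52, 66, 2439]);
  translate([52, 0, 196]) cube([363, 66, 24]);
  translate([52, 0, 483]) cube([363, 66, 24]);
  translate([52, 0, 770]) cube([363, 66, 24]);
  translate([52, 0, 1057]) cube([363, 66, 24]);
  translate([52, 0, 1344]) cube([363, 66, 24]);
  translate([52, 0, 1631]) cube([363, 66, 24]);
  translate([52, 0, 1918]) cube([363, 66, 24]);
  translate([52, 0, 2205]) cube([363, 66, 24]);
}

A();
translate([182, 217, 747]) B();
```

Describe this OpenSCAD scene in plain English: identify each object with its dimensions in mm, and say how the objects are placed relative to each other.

A is a table: top 1159 mm (x) × 501 mm (y), 49 mm thick, upper face at z = 747 mm, on four 62×62 mm square legs, each inset 56 mm from the nearest pair of top edges, running from z = 0 to the bottom of the top.

B is a straight ladder. Two 52×66 mm vertical rails, 2439 mm tall, stand 467 mm apart (outside-to-outside) with their front faces coplanar on the −y side. 8 rungs, each 66 mm deep and 24 mm tall, span between the inner faces of the rails, front faces flush with the rails. The lowest rung's underside is at z = 196 mm and rungs are spaced 287 mm apart (underside to underside).

The ladder is on top of the table.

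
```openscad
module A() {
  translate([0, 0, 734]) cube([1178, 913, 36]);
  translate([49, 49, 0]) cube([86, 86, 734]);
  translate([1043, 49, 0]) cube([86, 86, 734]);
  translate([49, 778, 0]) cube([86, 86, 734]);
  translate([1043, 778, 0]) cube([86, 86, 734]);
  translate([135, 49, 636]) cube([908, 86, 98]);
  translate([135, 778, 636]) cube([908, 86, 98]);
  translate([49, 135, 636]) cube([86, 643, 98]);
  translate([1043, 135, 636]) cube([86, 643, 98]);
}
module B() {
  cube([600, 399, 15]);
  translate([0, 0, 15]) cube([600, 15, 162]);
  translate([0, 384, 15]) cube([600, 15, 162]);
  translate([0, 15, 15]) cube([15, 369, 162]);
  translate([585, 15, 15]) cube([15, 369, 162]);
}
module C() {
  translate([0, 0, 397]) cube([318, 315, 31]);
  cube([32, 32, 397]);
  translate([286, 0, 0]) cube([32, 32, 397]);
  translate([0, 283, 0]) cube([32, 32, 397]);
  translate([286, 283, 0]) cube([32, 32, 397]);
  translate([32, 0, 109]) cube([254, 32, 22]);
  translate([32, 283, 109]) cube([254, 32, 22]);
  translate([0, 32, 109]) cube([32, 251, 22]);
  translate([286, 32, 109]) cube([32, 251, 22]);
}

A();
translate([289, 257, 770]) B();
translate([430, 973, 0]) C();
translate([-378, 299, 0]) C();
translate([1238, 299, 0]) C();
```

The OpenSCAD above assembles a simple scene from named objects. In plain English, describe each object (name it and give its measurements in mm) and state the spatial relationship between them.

A is a table with a 1178×913 mm rectangular top, 36 mm thick, top surface at z = 770 mm, supported by four 86×86 mm square legs, each inset 49 mm from the nearest pair of top edges, running from the floor. Four apron rails, 86 mm thick and 98 mm tall, run between adjacent legs with their top edges flush with the underside of the top and their outer faces flush with the legs' outer faces.

B is an open-topped rectangular box: outside dimensions 600×399×177 mm, with a uniform wall and base thickness of 15 mm. The base is a full 600×399 slab on the floor; four walls sit on top of the base. The front and back walls (the −y and +y sides) span the full width; the two side walls fit between them.

C is a four-legged stool. The seat is 318×315 mm, 31 mm thick, top at z = 428 mm. It stands on four square legs, each 32×32 mm in cross-section, from z = 0 to the seat underside, each flush with a corner of the seat. Four stretchers, 32 mm wide and 22 mm tall, connect adjacent legs with their undersides at z = 109 mm, each running between the inner faces of the legs it joins and aligned with the legs' outer faces on the other axis.

The open box is on top of the table, centred. Three stools sit around the table at the +y, −x, +x sides.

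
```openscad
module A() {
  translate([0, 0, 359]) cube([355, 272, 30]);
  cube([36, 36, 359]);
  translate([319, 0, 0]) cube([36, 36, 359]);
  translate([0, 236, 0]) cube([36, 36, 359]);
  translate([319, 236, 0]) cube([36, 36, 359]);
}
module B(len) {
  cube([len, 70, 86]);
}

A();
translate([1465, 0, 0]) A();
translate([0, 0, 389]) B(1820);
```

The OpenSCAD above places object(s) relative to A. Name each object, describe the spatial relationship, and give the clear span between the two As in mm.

Second stool starts at x = 1465; first ends at x = 355; clear span = 1465 − 355 = 1110 mm.

A is a stool. B is a beam. A beam spans the tops of two stools. The clear span between the two stools is 1110 mm.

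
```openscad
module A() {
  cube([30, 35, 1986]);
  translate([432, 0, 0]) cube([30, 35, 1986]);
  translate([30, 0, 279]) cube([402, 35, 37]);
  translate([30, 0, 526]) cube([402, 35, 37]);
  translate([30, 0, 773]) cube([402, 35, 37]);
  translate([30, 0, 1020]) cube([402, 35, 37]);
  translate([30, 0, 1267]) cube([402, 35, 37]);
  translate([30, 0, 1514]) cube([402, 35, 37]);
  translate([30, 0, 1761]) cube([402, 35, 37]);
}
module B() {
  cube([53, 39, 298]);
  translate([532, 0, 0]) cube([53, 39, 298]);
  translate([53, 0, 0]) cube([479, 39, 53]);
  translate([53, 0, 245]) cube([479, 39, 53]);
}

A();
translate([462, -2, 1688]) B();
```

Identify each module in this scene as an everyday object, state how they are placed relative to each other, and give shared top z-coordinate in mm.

A is a ladder. B is a picture frame. The picture frame is beside the ladder with their tops flush at z = 1986. The shared top z-coordinate is 1986 mm.

Both tops at z = 1986 mm.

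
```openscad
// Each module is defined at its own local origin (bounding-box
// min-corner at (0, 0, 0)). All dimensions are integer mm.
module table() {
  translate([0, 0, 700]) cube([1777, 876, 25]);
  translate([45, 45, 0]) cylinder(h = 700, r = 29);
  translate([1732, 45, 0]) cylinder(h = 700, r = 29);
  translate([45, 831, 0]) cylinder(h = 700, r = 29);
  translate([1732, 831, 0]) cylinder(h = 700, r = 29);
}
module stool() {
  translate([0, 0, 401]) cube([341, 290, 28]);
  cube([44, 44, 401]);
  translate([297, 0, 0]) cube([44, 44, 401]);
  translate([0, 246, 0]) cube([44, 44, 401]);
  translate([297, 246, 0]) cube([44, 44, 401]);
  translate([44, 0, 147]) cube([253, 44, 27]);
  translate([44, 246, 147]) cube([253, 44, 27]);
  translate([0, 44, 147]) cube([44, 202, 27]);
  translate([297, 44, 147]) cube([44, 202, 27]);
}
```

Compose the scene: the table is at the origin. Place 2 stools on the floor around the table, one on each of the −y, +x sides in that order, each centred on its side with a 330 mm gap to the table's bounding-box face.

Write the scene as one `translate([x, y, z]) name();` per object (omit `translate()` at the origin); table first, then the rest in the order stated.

table();
translate([718, -620, 0]) stool();
translate([2107, 293, 0]) stool();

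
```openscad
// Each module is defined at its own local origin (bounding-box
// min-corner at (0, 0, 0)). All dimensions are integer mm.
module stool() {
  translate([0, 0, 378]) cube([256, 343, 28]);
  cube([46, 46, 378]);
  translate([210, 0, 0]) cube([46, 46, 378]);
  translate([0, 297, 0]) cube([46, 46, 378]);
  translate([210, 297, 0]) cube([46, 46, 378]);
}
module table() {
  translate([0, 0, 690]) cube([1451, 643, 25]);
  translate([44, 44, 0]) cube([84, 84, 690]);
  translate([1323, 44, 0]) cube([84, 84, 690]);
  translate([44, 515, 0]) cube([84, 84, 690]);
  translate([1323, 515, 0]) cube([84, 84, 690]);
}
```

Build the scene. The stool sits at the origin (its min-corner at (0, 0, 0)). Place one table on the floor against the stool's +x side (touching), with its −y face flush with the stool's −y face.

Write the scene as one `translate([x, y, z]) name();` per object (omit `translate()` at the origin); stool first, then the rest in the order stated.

stool();
translate([256, 0, 0]) table();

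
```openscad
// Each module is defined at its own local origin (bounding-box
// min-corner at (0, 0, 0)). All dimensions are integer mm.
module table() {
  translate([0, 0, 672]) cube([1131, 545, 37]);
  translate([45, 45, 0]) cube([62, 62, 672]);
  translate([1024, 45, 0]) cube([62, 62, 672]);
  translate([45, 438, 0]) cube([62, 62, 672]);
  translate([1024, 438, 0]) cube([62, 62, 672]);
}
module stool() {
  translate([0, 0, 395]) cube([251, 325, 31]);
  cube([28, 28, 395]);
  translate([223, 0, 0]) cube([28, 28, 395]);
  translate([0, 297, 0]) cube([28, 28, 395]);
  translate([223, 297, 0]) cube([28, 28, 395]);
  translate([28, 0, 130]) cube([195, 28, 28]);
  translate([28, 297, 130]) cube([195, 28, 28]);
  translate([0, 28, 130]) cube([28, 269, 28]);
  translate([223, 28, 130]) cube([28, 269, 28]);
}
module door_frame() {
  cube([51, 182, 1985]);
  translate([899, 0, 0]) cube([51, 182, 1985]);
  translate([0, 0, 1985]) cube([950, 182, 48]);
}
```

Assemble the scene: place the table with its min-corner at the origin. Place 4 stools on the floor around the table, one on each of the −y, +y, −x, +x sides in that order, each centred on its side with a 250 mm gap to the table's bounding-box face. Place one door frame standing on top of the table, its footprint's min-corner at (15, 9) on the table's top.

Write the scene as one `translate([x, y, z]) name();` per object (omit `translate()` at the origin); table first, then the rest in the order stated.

table();
translate([440, -575, 0]) stool();
translate([440, 795, 0]) stool();
translate([-501, 110, 0]) stool();
translate([1381, 110, 0]) stool();
translate([15, 9, 709]) door_frame();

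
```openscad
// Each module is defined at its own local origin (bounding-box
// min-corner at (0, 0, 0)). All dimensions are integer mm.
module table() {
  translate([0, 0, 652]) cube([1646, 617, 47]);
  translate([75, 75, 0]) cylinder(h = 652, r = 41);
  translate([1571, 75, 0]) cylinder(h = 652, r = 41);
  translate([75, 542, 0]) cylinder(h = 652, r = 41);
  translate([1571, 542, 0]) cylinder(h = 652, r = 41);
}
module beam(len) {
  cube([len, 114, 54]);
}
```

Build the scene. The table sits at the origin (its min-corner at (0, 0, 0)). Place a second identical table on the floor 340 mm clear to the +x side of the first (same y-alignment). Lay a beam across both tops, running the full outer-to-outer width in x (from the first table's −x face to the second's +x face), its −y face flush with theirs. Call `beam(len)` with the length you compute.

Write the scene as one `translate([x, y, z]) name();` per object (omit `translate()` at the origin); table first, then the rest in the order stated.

table();
translate([1986, 0, 0]) table();
translate([0, 0, 699]) beam(3632);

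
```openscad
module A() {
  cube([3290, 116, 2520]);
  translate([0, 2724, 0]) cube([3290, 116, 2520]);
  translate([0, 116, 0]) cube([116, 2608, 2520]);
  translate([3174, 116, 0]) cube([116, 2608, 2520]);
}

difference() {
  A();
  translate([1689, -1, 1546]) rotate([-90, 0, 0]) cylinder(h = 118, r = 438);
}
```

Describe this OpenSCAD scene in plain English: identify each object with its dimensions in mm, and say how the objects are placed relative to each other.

A is the wall frame of a small rectangular building: four walls, each 2520 mm tall and 116 mm thick, enclosing a footprint 3290 mm (x) by 2840 mm (y) outside-to-outside, with no floor or roof. The front and back walls (the −y and +y sides) span the full width; the two side walls fit between them.

The house frame has a circular hole of radius 438 mm through its front wall, centred at (x = 1689, z = 1546).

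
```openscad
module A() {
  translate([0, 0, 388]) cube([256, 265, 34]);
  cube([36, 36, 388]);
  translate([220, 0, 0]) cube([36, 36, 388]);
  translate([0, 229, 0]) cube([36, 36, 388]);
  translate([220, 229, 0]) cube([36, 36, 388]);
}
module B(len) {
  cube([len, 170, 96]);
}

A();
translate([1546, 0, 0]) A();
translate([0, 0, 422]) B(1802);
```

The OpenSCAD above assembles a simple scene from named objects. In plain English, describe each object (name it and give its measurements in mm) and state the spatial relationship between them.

A is a four-legged stool. The seat is a 256×265×34 mm slab whose top surface is at z = 422 mm; four square legs, each 36×36 mm in cross-section, run from the floor (z = 0) to the underside of the seat, each flush with a corner of the seat.

B is a rectangular beam 1802 mm long (x), 170 mm deep (y), 96 mm thick (z).

The beam spans the tops of two stools placed 1290 mm apart, resting at z = 422 mm.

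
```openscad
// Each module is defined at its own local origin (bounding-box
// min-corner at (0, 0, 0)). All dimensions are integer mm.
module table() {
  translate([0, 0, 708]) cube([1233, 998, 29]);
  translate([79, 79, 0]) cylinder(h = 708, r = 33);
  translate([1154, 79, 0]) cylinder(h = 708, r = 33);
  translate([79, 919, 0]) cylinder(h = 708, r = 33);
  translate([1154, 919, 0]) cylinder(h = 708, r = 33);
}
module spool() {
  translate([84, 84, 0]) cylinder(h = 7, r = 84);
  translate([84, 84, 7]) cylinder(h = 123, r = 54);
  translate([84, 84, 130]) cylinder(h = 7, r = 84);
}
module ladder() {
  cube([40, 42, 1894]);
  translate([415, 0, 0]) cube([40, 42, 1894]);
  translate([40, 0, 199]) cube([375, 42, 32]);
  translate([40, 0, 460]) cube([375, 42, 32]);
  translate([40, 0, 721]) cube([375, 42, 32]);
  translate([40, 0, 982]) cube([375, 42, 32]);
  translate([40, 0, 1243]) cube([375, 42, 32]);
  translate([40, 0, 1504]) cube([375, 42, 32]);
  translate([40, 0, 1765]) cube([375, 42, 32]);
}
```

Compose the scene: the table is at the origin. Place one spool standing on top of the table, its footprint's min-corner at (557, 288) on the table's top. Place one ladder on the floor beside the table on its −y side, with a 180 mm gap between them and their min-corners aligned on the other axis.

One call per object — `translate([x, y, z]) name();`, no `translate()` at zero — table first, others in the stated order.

table();
translate([557, 288, 737]) spool();
translate([0, -222, 0]) ladder();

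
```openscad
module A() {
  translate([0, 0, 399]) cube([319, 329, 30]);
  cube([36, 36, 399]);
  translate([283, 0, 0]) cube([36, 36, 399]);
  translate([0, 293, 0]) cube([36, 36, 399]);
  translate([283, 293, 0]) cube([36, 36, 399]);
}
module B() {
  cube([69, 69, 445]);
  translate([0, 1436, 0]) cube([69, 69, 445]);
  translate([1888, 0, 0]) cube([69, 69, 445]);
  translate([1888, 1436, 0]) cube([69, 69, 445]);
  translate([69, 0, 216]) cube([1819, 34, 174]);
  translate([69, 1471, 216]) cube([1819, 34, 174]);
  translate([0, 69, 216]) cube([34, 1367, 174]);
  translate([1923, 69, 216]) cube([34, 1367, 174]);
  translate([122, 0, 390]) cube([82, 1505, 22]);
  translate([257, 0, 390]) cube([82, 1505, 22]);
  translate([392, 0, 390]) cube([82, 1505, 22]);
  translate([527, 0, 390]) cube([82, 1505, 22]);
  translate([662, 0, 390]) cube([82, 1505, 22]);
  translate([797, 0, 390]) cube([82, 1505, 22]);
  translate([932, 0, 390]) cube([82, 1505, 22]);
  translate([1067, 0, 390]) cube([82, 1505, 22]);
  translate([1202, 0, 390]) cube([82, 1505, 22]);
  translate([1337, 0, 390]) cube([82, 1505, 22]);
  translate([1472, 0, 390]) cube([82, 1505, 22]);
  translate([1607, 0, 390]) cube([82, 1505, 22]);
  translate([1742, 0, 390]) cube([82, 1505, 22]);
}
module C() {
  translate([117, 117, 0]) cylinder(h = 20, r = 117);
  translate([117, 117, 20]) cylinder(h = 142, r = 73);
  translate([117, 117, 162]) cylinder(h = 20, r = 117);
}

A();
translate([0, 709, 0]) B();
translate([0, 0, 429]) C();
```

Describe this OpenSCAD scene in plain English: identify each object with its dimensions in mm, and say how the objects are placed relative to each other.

A is a four-legged stool. The seat is a 319×329×30 mm slab whose top surface is at z = 429 mm; four square legs, each 36×36 mm in cross-section, run from the floor (z = 0) to the underside of the seat, each flush with a corner of the seat.

B is a bed frame 1957 mm long (x) by 1505 mm wide (y). Four 69×69 mm corner posts, 445 mm tall, at the corners of the footprint. Four rails of 34 mm thickness and 174 mm height run between adjacent posts with their undersides at z = 216 mm, their outer faces flush with the outside of the frame (the two x-running rails run between the posts' inner faces; the two y-running rails run between the posts' inner faces). 13 slats, each 82 mm wide (x) and 22 mm thick, lie across the top of the two x-running rails, running the full 1505 mm width of the frame in y; the slats are evenly spaced along x between the inner faces of the end posts with equal gaps (rounded down to the nearest mm) at the −x end and between each pair — any rounding remainder accumulates at the +x end.

C is a spool: two coaxial disc flanges of radius 117 mm and thickness 20 mm, joined by a core cylinder of radius 73 mm and height 142 mm. The lower flange rests on z = 0 and the three cylinders share a vertical axis.

The bed frame is on the floor beside the stool on its +y side. The spool is on top of the stool.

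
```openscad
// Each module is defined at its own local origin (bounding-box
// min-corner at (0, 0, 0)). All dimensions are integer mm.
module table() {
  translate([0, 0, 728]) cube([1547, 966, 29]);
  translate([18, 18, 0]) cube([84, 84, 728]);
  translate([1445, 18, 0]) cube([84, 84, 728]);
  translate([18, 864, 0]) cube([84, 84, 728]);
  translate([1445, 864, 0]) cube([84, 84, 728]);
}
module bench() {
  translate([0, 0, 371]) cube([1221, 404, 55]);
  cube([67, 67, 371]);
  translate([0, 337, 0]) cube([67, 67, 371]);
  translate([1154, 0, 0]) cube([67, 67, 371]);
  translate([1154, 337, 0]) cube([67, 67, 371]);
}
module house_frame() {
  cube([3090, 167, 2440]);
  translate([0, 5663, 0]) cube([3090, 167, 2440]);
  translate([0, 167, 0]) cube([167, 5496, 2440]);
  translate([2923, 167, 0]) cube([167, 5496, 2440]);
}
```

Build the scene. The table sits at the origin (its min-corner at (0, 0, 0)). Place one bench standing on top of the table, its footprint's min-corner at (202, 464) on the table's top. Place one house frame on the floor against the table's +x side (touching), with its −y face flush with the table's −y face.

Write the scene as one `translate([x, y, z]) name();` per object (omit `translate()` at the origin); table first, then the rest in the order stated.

table();
translate([202, 464, 757]) bench();
translate([1547, 0, 0]) house_frame();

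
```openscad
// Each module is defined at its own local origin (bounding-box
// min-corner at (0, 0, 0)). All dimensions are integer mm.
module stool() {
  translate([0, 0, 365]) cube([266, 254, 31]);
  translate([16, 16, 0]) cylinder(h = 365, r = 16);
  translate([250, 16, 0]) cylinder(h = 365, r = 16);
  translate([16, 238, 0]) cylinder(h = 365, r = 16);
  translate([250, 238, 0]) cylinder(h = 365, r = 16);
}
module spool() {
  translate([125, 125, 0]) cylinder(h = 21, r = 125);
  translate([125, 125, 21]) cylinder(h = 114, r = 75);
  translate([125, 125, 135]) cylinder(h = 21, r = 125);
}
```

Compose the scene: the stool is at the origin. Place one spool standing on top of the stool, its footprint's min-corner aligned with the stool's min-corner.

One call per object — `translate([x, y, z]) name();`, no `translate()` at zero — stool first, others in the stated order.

stool();
translate([0, 0, 396]) spool();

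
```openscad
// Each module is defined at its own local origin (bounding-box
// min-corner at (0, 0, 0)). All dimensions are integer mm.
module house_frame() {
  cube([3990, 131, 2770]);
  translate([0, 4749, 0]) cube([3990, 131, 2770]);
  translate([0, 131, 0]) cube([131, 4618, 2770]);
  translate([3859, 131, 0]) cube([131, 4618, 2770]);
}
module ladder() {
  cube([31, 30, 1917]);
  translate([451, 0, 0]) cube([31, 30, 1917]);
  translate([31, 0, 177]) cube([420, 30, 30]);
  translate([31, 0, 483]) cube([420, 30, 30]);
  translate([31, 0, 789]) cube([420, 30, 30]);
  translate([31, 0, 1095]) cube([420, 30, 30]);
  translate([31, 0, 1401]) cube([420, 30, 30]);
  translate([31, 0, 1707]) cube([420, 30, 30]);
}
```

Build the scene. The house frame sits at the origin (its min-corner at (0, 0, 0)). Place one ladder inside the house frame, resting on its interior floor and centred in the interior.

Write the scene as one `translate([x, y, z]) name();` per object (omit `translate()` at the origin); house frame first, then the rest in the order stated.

house_frame();
translate([1754, 2425, 0]) ladder();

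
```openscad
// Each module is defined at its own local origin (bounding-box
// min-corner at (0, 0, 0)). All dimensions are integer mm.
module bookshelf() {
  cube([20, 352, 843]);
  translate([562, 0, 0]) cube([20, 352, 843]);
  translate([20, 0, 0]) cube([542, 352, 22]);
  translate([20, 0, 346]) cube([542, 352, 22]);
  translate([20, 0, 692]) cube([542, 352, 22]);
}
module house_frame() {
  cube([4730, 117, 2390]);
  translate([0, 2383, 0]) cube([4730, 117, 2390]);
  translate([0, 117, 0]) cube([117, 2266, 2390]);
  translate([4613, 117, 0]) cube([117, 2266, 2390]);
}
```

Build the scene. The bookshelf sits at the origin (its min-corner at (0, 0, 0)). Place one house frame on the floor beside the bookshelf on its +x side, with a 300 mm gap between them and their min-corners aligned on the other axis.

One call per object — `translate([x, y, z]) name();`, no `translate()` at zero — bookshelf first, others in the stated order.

bookshelf();
translate([882, 0, 0]) house_frame();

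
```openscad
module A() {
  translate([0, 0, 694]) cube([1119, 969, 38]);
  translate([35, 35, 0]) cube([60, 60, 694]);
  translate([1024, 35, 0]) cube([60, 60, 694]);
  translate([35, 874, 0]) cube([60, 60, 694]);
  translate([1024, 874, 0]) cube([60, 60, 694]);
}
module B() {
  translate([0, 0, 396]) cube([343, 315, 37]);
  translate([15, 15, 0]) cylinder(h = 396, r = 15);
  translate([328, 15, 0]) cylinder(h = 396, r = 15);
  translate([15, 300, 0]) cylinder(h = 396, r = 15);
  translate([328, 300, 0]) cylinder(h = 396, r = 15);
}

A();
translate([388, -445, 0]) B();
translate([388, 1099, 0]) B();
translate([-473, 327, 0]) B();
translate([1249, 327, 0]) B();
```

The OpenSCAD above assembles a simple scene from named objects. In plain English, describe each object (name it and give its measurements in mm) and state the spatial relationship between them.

A is a table with a 1119×969 mm rectangular top, 38 mm thick, top surface at z = 732 mm, supported by four 60×60 mm square legs, each inset 35 mm from the nearest pair of top edges, running from the floor.

B is a simple wooden stool: a rectangular seat 343 mm (x) by 315 mm (y), 37 mm thick, top face at z = 433 mm, on four round legs, each 30 mm in diameter. The legs rest on z = 0, each leg's axis is inset half a diameter from the nearest pair of seat edges (so the leg's bounding box is flush with the corner).

Four stools sit around the table at the −y, +y, −x, +x sides.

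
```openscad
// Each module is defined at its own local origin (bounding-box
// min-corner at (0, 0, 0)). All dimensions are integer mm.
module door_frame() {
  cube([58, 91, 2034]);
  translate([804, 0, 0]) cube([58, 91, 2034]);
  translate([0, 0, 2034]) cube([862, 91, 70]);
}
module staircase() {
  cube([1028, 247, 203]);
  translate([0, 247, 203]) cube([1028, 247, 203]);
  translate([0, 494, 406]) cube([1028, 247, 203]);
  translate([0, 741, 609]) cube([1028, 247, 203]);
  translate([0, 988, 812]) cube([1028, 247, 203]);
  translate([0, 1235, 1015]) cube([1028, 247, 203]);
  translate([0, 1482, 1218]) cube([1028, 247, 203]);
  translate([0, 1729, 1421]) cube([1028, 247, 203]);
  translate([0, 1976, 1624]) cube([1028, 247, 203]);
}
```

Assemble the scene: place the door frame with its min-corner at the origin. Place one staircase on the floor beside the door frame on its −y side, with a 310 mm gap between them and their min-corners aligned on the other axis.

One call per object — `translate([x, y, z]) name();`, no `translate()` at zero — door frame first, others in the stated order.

door_frame();
translate([0, -2533, 0]) staircase();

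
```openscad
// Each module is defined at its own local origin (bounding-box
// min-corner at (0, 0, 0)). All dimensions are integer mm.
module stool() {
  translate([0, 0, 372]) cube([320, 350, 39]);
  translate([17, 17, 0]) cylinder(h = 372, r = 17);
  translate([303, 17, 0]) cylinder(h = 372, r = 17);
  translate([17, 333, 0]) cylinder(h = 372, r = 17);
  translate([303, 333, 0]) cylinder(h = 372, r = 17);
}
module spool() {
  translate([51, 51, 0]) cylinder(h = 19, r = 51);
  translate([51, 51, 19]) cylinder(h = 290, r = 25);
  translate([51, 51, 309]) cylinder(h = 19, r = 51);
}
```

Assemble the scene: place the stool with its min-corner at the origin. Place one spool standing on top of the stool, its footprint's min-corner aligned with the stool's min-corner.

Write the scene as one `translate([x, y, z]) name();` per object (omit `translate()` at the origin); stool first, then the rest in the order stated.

stool();
translate([0, 0, 411]) spool();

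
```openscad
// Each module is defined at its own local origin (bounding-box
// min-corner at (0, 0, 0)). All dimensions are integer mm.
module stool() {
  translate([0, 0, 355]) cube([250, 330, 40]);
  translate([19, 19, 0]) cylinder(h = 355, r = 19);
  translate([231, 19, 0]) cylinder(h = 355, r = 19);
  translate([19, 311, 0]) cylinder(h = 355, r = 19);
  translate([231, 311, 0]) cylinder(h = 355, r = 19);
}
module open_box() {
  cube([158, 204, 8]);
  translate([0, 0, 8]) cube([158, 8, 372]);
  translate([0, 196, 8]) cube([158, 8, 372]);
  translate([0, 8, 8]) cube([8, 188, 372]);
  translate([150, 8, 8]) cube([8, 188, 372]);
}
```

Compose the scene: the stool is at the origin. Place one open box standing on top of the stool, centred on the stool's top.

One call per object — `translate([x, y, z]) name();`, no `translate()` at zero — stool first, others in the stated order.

stool();
translate([46, 63, 395]) open_box();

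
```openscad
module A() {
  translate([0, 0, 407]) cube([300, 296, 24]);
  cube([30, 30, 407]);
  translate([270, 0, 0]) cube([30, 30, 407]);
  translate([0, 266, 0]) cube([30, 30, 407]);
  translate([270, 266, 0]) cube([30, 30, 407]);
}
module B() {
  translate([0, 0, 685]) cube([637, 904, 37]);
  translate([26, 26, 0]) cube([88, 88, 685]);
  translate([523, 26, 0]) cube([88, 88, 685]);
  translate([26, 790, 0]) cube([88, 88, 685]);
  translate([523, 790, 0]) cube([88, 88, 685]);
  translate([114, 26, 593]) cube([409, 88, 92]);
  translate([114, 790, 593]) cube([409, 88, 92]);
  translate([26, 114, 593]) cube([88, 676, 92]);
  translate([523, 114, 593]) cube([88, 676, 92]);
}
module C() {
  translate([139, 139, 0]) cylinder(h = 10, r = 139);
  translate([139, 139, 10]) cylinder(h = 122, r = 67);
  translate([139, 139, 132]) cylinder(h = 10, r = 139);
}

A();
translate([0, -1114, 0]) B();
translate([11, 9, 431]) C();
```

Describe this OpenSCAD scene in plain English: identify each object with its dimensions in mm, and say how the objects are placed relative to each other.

A is a four-legged stool. The seat is a 300×296×24 mm slab whose top surface is at z = 431 mm; four square legs, each 30×30 mm in cross-section, run from the floor (z = 0) to the underside of the seat, each flush with a corner of the seat.

B is a table with a 637×904 mm rectangular top, 37 mm thick, top surface at z = 722 mm, supported by four 88×88 mm square legs, each inset 26 mm from the nearest pair of top edges, running from the floor. Four apron rails, 88 mm thick and 92 mm tall, run between adjacent legs with their top edges flush with the underside of the top and their outer faces flush with the legs' outer faces.

C is a spool: two coaxial disc flanges of radius 139 mm and thickness 10 mm, joined by a core cylinder of radius 67 mm and height 122 mm. The lower flange rests on z = 0 and the three cylinders share a vertical axis.

The table is on the floor beside the stool on its −y side. The spool is on top of the stool, centred.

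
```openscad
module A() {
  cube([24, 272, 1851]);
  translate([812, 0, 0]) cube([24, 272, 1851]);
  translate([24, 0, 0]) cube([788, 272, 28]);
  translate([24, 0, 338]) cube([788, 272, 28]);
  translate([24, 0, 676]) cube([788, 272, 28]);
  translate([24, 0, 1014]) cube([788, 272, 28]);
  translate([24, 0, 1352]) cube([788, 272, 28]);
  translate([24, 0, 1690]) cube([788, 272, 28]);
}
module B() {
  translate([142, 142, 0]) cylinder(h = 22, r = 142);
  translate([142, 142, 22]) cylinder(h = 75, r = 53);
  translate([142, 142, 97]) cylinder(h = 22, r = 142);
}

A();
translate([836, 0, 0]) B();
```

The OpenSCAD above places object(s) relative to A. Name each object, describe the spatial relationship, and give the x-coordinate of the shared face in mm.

The bookshelf's +x face and the spool's −x face are both at x = 836 mm.

A is a bookshelf. B is a spool. The spool is against the bookshelf's +x side, with their −y faces flush. The x-coordinate of the shared face is 836 mm.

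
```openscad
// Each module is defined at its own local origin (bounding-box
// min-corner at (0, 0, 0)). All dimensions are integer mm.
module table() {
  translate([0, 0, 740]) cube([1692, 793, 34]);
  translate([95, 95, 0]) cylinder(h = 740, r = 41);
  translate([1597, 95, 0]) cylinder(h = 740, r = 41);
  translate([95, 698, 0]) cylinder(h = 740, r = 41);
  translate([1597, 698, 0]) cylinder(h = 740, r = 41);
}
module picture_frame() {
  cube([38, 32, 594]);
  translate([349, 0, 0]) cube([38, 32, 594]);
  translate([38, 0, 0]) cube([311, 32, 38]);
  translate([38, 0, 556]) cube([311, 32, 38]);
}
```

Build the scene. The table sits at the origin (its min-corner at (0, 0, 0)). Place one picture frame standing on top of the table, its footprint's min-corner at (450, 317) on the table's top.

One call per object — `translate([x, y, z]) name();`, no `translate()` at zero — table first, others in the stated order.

table();
translate([450, 317, 774]) picture_frame();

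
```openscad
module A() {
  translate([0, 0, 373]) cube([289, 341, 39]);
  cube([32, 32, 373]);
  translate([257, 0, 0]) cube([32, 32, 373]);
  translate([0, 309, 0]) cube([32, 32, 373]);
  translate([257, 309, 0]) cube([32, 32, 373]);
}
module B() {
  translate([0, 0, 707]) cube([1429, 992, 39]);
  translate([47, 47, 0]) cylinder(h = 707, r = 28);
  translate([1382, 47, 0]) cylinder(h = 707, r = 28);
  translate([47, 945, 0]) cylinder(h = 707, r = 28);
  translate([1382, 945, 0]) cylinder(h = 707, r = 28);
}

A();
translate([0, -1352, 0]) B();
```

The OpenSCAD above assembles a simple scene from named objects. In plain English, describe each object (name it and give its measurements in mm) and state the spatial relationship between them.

A is a simple wooden stool: a rectangular seat 289 mm (x) by 341 mm (y), 39 mm thick, top face at z = 412 mm, on four square legs, each 32×32 mm in cross-section. The legs rest on z = 0, each flush with a corner of the seat.

B is a rectangular dining table. The top is 1429×992×39 mm with its upper surface at z = 746 mm. It stands on four round legs of 56 mm diameter, each leg's bounding box inset 19 mm from the nearest pair of top edges, running from the floor to the underside of the top.

The table is on the floor beside the stool on its −y side.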